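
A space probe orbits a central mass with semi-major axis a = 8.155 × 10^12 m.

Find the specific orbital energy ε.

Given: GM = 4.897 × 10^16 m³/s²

ε = −GM / (2a).
ε = −4.897e+16 / (2 · 8.155e+12) J/kg ≈ -3002 J/kg = -3.002 kJ/kg.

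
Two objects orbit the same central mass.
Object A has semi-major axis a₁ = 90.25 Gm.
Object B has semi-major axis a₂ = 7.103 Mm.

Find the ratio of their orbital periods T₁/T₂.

Convert to SI: a₁ = 90.25 Gm = 9.025e+10 m; a₂ = 7.103 Mm = 7.103e+06 m.
From Kepler's third law, (T₁/T₂)² = (a₁/a₂)³, so T₁/T₂ = (a₁/a₂)^(3/2).
a₁/a₂ = 9.025e+10 / 7.103e+06 = 12705.9.
T₁/T₂ = (12705.9)^(3/2) ≈ 1.432e+06.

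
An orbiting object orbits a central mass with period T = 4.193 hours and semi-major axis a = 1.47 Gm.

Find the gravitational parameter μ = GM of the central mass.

Convert to SI: T = 4.193 hours = 15094.8 s; a = 1.47 Gm = 1.47e+09 m.
GM = 4π² · a³ / T².
GM = 4π² · (1.47e+09)³ / (15094.8)² m³/s² ≈ 5.504e+20 m³/s² = 5.504 × 10^20 m³/s².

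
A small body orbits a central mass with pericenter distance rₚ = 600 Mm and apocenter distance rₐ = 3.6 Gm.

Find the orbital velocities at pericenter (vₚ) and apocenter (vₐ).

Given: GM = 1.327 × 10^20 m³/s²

Convert to SI: rₚ = 600 Mm = 6e+08 m; rₐ = 3.6 Gm = 3.6e+09 m.
Use the vis-viva equation v² = GM(2/r − 1/a) with a = (rₚ + rₐ)/2 = (6e+08 + 3.6e+09)/2 = 2.1e+09 m.
vₚ = √(GM · (2/rₚ − 1/a)) = √(1.327e+20 · (2/6e+08 − 1/2.1e+09)) m/s ≈ 6.157e+05 m/s = 615.7 km/s.
vₐ = √(GM · (2/rₐ − 1/a)) = √(1.327e+20 · (2/3.6e+09 − 1/2.1e+09)) m/s ≈ 1.026e+05 m/s = 102.6 km/s.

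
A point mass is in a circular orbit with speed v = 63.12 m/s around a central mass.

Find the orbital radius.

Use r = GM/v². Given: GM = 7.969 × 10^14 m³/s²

For a circular orbit, v² = GM / r, so r = GM / v².
r = 7.969e+14 / (63.12)² m ≈ 2e+11 m = 200 Gm.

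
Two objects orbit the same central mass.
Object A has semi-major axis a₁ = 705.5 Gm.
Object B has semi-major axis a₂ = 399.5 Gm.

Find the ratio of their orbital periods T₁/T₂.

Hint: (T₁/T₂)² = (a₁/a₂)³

Convert to SI: a₁ = 705.5 Gm = 7.055e+11 m; a₂ = 399.5 Gm = 3.995e+11 m.
From Kepler's third law, (T₁/T₂)² = (a₁/a₂)³, so T₁/T₂ = (a₁/a₂)^(3/2).
a₁/a₂ = 7.055e+11 / 3.995e+11 = 1.76596.
T₁/T₂ = (1.76596)^(3/2) ≈ 2.347.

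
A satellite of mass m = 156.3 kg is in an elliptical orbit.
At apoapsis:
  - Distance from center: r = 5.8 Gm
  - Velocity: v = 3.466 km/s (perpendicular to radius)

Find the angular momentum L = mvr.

Convert to SI: r = 5.8 Gm = 5.8e+09 m; v = 3.466 km/s = 3466 m/s.
Since v is perpendicular to r, L = m · v · r.
L = 156.3 · 3466 · 5.8e+09 kg·m²/s ≈ 3.142e+15 kg·m²/s.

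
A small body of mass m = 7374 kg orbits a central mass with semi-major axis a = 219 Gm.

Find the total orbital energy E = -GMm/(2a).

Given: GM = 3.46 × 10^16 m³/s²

Convert to SI: a = 219 Gm = 2.19e+11 m.
E = −GMm / (2a).
E = −3.46e+16 · 7374 / (2 · 2.19e+11) J ≈ -5.825e+08 J = -582.5 MJ.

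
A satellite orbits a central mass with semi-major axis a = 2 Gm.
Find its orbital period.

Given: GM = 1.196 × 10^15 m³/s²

Convert to SI: a = 2 Gm = 2e+09 m.
Kepler's third law: T = 2π √(a³ / GM).
Substituting a = 2e+09 m and GM = 1.196e+15 m³/s²:
T = 2π √((2e+09)³ / 1.196e+15) s
T ≈ 1.625e+07 s = 188.1 days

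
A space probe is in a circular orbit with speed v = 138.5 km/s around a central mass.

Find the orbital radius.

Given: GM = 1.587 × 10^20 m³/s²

Convert to SI: v = 138.5 km/s = 138500 m/s.
For a circular orbit, v² = GM / r, so r = GM / v².
r = 1.587e+20 / (138500)² m ≈ 8.273e+09 m = 8.273 Gm.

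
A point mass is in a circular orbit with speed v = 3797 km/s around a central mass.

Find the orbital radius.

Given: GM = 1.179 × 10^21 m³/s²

Convert to SI: v = 3797 km/s = 3.797e+06 m/s.
For a circular orbit, v² = GM / r, so r = GM / v².
r = 1.179e+21 / (3.797e+06)² m ≈ 8.178e+07 m = 81.78 Mm.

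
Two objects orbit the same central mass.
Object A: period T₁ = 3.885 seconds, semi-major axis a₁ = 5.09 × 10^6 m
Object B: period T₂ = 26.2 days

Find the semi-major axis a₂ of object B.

Convert to SI: T₂ = 26.2 days = 2.26368e+06 s.
Kepler's third law: (T₁/T₂)² = (a₁/a₂)³ ⇒ a₂ = a₁ · (T₂/T₁)^(2/3).
T₂/T₁ = 2.26368e+06 / 3.885 = 582672.
a₂ = 5.09e+06 · (582672)^(2/3) m ≈ 3.551e+10 m = 3.551 × 10^10 m.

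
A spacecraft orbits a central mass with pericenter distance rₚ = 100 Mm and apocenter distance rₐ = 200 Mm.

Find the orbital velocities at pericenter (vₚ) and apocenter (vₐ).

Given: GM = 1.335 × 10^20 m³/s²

Convert to SI: rₚ = 100 Mm = 1e+08 m; rₐ = 200 Mm = 2e+08 m.
Use the vis-viva equation v² = GM(2/r − 1/a) with a = (rₚ + rₐ)/2 = (1e+08 + 2e+08)/2 = 1.5e+08 m.
vₚ = √(GM · (2/rₚ − 1/a)) = √(1.335e+20 · (2/1e+08 − 1/1.5e+08)) m/s ≈ 1.334e+06 m/s = 1334 km/s.
vₐ = √(GM · (2/rₐ − 1/a)) = √(1.335e+20 · (2/2e+08 − 1/1.5e+08)) m/s ≈ 6.671e+05 m/s = 667.1 km/s.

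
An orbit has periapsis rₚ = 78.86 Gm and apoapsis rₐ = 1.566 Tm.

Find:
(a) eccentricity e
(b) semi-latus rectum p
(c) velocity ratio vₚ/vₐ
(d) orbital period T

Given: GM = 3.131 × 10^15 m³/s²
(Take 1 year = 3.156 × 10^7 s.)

Convert to SI: rₚ = 78.86 Gm = 7.886e+10 m; rₐ = 1.566 Tm = 1.566e+12 m.
(a) e = (rₐ − rₚ)/(rₐ + rₚ) = (1.566e+12 − 7.886e+10)/(1.566e+12 + 7.886e+10) ≈ 0.9041
(b) From a = (rₚ + rₐ)/2 = 8.2243e+11 m and e = (rₐ − rₚ)/(rₐ + rₚ) = 0.904113, p = a(1 − e²) = 8.2243e+11 · (1 − (0.904113)²) ≈ 1.502e+11 m
(c) Conservation of angular momentum (rₚvₚ = rₐvₐ) gives vₚ/vₐ = rₐ/rₚ = 1.566e+12/7.886e+10 ≈ 19.86
(d) With a = (rₚ + rₐ)/2 = 8.2243e+11 m, T = 2π √(a³/GM) = 2π √((8.2243e+11)³/3.131e+15) s ≈ 8.375e+10 s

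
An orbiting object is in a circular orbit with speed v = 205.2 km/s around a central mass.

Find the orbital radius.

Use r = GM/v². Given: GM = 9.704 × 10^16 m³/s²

Convert to SI: v = 205.2 km/s = 205200 m/s.
For a circular orbit, v² = GM / r, so r = GM / v².
r = 9.704e+16 / (205200)² m ≈ 2.305e+06 m = 2.305 Mm.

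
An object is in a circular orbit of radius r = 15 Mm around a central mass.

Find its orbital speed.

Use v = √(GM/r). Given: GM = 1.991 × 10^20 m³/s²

Convert to SI: r = 15 Mm = 1.5e+07 m.
For a circular orbit, gravity supplies the centripetal force, so v = √(GM / r).
v = √(1.991e+20 / 1.5e+07) m/s ≈ 3.643e+06 m/s = 3643 km/s.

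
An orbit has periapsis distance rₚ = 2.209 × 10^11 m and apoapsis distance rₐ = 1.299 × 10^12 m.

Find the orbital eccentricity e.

e = (rₐ − rₚ) / (rₐ + rₚ).
e = (1.299e+12 − 2.209e+11) / (1.299e+12 + 2.209e+11) = 1.0781e+12 / 1.5199e+12 ≈ 0.7093.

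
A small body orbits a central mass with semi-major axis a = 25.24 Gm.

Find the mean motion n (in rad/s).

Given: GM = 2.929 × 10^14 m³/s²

Convert to SI: a = 25.24 Gm = 2.524e+10 m.
n = √(GM / a³).
n = √(2.929e+14 / (2.524e+10)³) rad/s ≈ 4.268e-09 rad/s.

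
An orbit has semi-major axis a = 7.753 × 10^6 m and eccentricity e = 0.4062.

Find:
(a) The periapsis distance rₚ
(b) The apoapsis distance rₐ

(a) rₚ = a(1 − e) = 7.753e+06 · (1 − 0.4062) = 7.753e+06 · 0.5938 ≈ 4.604e+06 m = 4.604 × 10^6 m.
(b) rₐ = a(1 + e) = 7.753e+06 · (1 + 0.4062) = 7.753e+06 · 1.4062 ≈ 1.09e+07 m = 1.09 × 10^7 m.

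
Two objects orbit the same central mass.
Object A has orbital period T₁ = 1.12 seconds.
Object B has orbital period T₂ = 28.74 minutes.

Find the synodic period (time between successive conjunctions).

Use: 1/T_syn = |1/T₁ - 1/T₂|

Convert to SI: T₂ = 28.74 minutes = 1724.4 s.
T_syn = |T₁ · T₂ / (T₁ − T₂)|.
T_syn = |1.12 · 1724.4 / (1.12 − 1724.4)| s ≈ 1.121 s = 1.121 seconds.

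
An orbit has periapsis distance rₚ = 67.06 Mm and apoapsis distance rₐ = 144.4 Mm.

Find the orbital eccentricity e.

Convert to SI: rₚ = 67.06 Mm = 6.706e+07 m; rₐ = 144.4 Mm = 1.444e+08 m.
e = (rₐ − rₚ) / (rₐ + rₚ).
e = (1.444e+08 − 6.706e+07) / (1.444e+08 + 6.706e+07) = 7.734e+07 / 2.1146e+08 ≈ 0.3657.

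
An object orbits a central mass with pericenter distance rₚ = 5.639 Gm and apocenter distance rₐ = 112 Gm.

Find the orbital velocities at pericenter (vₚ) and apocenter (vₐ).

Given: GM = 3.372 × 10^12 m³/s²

Convert to SI: rₚ = 5.639 Gm = 5.639e+09 m; rₐ = 112 Gm = 1.12e+11 m.
Use the vis-viva equation v² = GM(2/r − 1/a) with a = (rₚ + rₐ)/2 = (5.639e+09 + 1.12e+11)/2 = 5.88195e+10 m.
vₚ = √(GM · (2/rₚ − 1/a)) = √(3.372e+12 · (2/5.639e+09 − 1/5.88195e+10)) m/s ≈ 33.74 m/s = 33.74 m/s.
vₐ = √(GM · (2/rₐ − 1/a)) = √(3.372e+12 · (2/1.12e+11 − 1/5.88195e+10)) m/s ≈ 1.699 m/s = 1.699 m/s.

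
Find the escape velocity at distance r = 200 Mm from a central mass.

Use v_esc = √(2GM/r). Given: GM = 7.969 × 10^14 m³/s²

Convert to SI: r = 200 Mm = 2e+08 m.
Escape velocity comes from setting total energy to zero: ½v² − GM/r = 0 ⇒ v_esc = √(2GM / r).
v_esc = √(2 · 7.969e+14 / 2e+08) m/s ≈ 2823 m/s = 2.823 km/s.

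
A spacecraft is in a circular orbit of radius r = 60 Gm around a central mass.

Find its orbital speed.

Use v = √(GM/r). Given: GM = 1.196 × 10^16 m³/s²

Convert to SI: r = 60 Gm = 6e+10 m.
For a circular orbit, gravity supplies the centripetal force, so v = √(GM / r).
v = √(1.196e+16 / 6e+10) m/s ≈ 446.5 m/s = 446.5 m/s.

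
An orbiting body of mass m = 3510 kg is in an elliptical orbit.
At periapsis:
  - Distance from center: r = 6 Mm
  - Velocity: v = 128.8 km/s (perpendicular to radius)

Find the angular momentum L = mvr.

Convert to SI: r = 6 Mm = 6e+06 m; v = 128.8 km/s = 128800 m/s.
Since v is perpendicular to r, L = m · v · r.
L = 3510 · 128800 · 6e+06 kg·m²/s ≈ 2.713e+15 kg·m²/s.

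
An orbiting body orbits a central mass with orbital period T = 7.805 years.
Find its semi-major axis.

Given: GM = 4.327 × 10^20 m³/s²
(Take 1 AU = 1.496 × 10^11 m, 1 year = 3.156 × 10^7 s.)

Convert to SI: T = 7.805 years = 2.46326e+08 s.
Invert Kepler's third law: a = (GM · T² / (4π²))^(1/3).
Substituting T = 2.46326e+08 s and GM = 4.327e+20 m³/s²:
a = (4.327e+20 · (2.46326e+08)² / (4π²))^(1/3) m
a ≈ 8.729e+11 m = 5.835 AU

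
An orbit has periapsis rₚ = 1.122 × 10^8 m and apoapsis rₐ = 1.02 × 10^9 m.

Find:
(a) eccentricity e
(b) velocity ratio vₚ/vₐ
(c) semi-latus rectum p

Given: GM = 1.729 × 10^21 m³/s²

(a) e = (rₐ − rₚ)/(rₐ + rₚ) = (1.02e+09 − 1.122e+08)/(1.02e+09 + 1.122e+08) ≈ 0.8018
(b) Conservation of angular momentum (rₚvₚ = rₐvₐ) gives vₚ/vₐ = rₐ/rₚ = 1.02e+09/1.122e+08 ≈ 9.091
(c) From a = (rₚ + rₐ)/2 = 5.661e+08 m and e = (rₐ − rₚ)/(rₐ + rₚ) = 0.801802, p = a(1 − e²) = 5.661e+08 · (1 − (0.801802)²) ≈ 2.022e+08 m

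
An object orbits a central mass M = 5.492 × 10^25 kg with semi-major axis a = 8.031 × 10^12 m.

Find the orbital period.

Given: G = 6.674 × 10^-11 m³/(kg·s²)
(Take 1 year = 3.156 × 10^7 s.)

GM = G · M = 6.674e-11 · 5.492e+25 = 3.66536e+15 m³/s².
Kepler's third law: T = 2π √(a³ / GM).
Substituting a = 8.031e+12 m and GM = 3.66536e+15 m³/s²:
T = 2π √((8.031e+12)³ / 3.66536e+15) s
T ≈ 2.362e+12 s = 7.484e+04 years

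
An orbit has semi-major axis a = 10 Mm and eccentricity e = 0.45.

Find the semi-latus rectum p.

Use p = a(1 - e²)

Convert to SI: a = 10 Mm = 1e+07 m.
p = a (1 − e²).
p = 1e+07 · (1 − (0.45)²) = 1e+07 · 0.7975 ≈ 7.975e+06 m = 7.975 Mm.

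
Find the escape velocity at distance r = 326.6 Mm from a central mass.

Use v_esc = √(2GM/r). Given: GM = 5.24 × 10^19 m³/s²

Convert to SI: r = 326.6 Mm = 3.266e+08 m.
Escape velocity comes from setting total energy to zero: ½v² − GM/r = 0 ⇒ v_esc = √(2GM / r).
v_esc = √(2 · 5.24e+19 / 3.266e+08) m/s ≈ 5.665e+05 m/s = 566.5 km/s.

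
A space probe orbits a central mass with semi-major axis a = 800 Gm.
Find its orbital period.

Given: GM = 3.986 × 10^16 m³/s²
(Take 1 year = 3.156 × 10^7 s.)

Convert to SI: a = 800 Gm = 8e+11 m.
Kepler's third law: T = 2π √(a³ / GM).
Substituting a = 8e+11 m and GM = 3.986e+16 m³/s²:
T = 2π √((8e+11)³ / 3.986e+16) s
T ≈ 2.252e+10 s = 713.5 years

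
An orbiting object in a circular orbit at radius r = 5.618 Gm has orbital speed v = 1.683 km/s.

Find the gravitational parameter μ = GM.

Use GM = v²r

Convert to SI: r = 5.618 Gm = 5.618e+09 m; v = 1.683 km/s = 1683 m/s.
For a circular orbit v² = GM/r, so GM = v² · r.
GM = (1683)² · 5.618e+09 m³/s² ≈ 1.591e+16 m³/s² = 1.591 × 10^16 m³/s².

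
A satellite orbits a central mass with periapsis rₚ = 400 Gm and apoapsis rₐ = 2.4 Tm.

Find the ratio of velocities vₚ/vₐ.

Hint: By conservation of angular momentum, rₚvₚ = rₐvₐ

Convert to SI: rₚ = 400 Gm = 4e+11 m; rₐ = 2.4 Tm = 2.4e+12 m.
Conservation of angular momentum gives rₚvₚ = rₐvₐ, so vₚ/vₐ = rₐ/rₚ.
vₚ/vₐ = 2.4e+12 / 4e+11 ≈ 6.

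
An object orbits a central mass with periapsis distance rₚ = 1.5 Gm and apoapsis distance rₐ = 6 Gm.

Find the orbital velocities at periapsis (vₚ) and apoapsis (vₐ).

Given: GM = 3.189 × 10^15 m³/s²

Convert to SI: rₚ = 1.5 Gm = 1.5e+09 m; rₐ = 6 Gm = 6e+09 m.
Use the vis-viva equation v² = GM(2/r − 1/a) with a = (rₚ + rₐ)/2 = (1.5e+09 + 6e+09)/2 = 3.75e+09 m.
vₚ = √(GM · (2/rₚ − 1/a)) = √(3.189e+15 · (2/1.5e+09 − 1/3.75e+09)) m/s ≈ 1844 m/s = 1.844 km/s.
vₐ = √(GM · (2/rₐ − 1/a)) = √(3.189e+15 · (2/6e+09 − 1/3.75e+09)) m/s ≈ 461.1 m/s = 461.1 m/s.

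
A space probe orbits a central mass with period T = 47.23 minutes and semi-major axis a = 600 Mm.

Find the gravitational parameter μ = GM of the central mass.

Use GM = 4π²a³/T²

Convert to SI: T = 47.23 minutes = 2833.8 s; a = 600 Mm = 6e+08 m.
GM = 4π² · a³ / T².
GM = 4π² · (6e+08)³ / (2833.8)² m³/s² ≈ 1.062e+21 m³/s² = 1.062 × 10^21 m³/s².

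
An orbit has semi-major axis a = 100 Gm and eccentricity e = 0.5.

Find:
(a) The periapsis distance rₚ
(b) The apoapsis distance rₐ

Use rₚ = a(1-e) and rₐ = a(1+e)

Convert to SI: a = 100 Gm = 1e+11 m.
(a) rₚ = a(1 − e) = 1e+11 · (1 − 0.5) = 1e+11 · 0.5 ≈ 5e+10 m = 50 Gm.
(b) rₐ = a(1 + e) = 1e+11 · (1 + 0.5) = 1e+11 · 1.5 ≈ 1.5e+11 m = 150 Gm.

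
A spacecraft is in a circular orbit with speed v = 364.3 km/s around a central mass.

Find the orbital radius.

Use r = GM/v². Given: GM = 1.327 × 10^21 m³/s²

Convert to SI: v = 364.3 km/s = 364300 m/s.
For a circular orbit, v² = GM / r, so r = GM / v².
r = 1.327e+21 / (364300)² m ≈ 9.999e+09 m = 9.999 Gm.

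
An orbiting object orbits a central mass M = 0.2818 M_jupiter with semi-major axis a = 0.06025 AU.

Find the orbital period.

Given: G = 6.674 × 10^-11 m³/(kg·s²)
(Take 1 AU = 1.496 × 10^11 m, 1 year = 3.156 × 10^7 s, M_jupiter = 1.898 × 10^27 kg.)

Convert to SI: a = 0.06025 AU = 9.0134e+09 m; M = 0.2818 M_jupiter = 5.34856e+26 kg.
GM = G · M = 6.674e-11 · 5.34856e+26 = 3.56963e+16 m³/s².
Kepler's third law: T = 2π √(a³ / GM).
Substituting a = 9.0134e+09 m and GM = 3.56963e+16 m³/s²:
T = 2π √((9.0134e+09)³ / 3.56963e+16) s
T ≈ 2.846e+07 s = 0.9017 years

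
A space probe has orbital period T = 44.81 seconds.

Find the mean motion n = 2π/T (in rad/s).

n = 2π / T.
n = 2π / 44.81 s ≈ 0.1402 rad/s.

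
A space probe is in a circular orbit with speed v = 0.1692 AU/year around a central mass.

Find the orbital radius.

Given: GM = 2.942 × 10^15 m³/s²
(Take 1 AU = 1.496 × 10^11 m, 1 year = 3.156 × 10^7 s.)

Convert to SI: v = 0.1692 AU/year = 802.038 m/s.
For a circular orbit, v² = GM / r, so r = GM / v².
r = 2.942e+15 / (802.038)² m ≈ 4.574e+09 m = 0.03057 AU.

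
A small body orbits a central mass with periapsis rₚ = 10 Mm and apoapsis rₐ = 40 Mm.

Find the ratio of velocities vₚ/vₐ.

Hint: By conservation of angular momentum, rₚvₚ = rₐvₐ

Convert to SI: rₚ = 10 Mm = 1e+07 m; rₐ = 40 Mm = 4e+07 m.
Conservation of angular momentum gives rₚvₚ = rₐvₐ, so vₚ/vₐ = rₐ/rₚ.
vₚ/vₐ = 4e+07 / 1e+07 ≈ 4.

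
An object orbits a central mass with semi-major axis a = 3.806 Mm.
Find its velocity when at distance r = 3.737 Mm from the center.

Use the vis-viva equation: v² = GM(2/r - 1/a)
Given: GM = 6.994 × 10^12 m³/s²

Convert to SI: a = 3.806 Mm = 3.806e+06 m; r = 3.737 Mm = 3.737e+06 m.
Vis-viva: v = √(GM · (2/r − 1/a)).
2/r − 1/a = 2/3.737e+06 − 1/3.806e+06 = 2.72446e-07 m⁻¹.
v = √(6.994e+12 · 2.72446e-07) m/s ≈ 1380 m/s = 1.38 km/s.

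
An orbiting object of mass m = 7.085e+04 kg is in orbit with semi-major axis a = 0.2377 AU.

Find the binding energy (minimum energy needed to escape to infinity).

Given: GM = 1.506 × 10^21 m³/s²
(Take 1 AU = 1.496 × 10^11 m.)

Convert to SI: a = 0.2377 AU = 3.55599e+10 m.
Total orbital energy is E = −GMm/(2a); binding energy is E_bind = −E = GMm/(2a).
E_bind = 1.506e+21 · 7.085e+04 / (2 · 3.55599e+10) J ≈ 1.5e+15 J = 1.5 PJ.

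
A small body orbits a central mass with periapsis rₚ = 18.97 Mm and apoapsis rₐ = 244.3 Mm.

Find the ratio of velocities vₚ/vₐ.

Convert to SI: rₚ = 18.97 Mm = 1.897e+07 m; rₐ = 244.3 Mm = 2.443e+08 m.
Conservation of angular momentum gives rₚvₚ = rₐvₐ, so vₚ/vₐ = rₐ/rₚ.
vₚ/vₐ = 2.443e+08 / 1.897e+07 ≈ 12.88.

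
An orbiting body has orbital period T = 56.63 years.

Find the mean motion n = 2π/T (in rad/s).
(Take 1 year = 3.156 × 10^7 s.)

Convert to SI: T = 56.63 years = 1.78724e+09 s.
n = 2π / T.
n = 2π / 1.78724e+09 s ≈ 3.516e-09 rad/s.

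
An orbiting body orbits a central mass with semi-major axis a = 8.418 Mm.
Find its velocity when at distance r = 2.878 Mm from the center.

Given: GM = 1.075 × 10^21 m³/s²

Convert to SI: a = 8.418 Mm = 8.418e+06 m; r = 2.878 Mm = 2.878e+06 m.
Vis-viva: v = √(GM · (2/r − 1/a)).
2/r − 1/a = 2/2.878e+06 − 1/8.418e+06 = 5.76134e-07 m⁻¹.
v = √(1.075e+21 · 5.76134e-07) m/s ≈ 2.489e+07 m/s = 2.489e+04 km/s.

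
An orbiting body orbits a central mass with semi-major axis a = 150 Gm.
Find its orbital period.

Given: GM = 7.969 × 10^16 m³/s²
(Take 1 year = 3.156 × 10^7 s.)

Convert to SI: a = 150 Gm = 1.5e+11 m.
Kepler's third law: T = 2π √(a³ / GM).
Substituting a = 1.5e+11 m and GM = 7.969e+16 m³/s²:
T = 2π √((1.5e+11)³ / 7.969e+16) s
T ≈ 1.293e+09 s = 40.97 years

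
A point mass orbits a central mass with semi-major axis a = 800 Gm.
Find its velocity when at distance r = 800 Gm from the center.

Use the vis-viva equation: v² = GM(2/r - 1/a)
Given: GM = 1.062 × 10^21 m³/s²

Convert to SI: a = 800 Gm = 8e+11 m; r = 800 Gm = 8e+11 m.
Vis-viva: v = √(GM · (2/r − 1/a)).
2/r − 1/a = 2/8e+11 − 1/8e+11 = 1.25e-12 m⁻¹.
v = √(1.062e+21 · 1.25e-12) m/s ≈ 3.643e+04 m/s = 36.43 km/s.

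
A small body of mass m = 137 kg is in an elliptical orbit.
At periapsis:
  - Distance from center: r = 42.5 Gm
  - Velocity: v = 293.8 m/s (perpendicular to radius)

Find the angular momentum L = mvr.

Convert to SI: r = 42.5 Gm = 4.25e+10 m.
Since v is perpendicular to r, L = m · v · r.
L = 137 · 293.8 · 4.25e+10 kg·m²/s ≈ 1.711e+15 kg·m²/s.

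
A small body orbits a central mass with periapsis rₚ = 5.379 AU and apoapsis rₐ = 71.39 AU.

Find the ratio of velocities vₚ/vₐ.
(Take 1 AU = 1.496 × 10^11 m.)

Convert to SI: rₚ = 5.379 AU = 8.04698e+11 m; rₐ = 71.39 AU = 1.06799e+13 m.
Conservation of angular momentum gives rₚvₚ = rₐvₐ, so vₚ/vₐ = rₐ/rₚ.
vₚ/vₐ = 1.06799e+13 / 8.04698e+11 ≈ 13.27.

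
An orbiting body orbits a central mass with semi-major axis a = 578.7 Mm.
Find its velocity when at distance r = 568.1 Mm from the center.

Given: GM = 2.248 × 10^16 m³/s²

Convert to SI: a = 578.7 Mm = 5.787e+08 m; r = 568.1 Mm = 5.681e+08 m.
Vis-viva: v = √(GM · (2/r − 1/a)).
2/r − 1/a = 2/5.681e+08 − 1/5.787e+08 = 1.7925e-09 m⁻¹.
v = √(2.248e+16 · 1.7925e-09) m/s ≈ 6348 m/s = 6.348 km/s.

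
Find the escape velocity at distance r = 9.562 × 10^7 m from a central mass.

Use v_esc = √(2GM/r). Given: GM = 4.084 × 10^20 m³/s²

Escape velocity comes from setting total energy to zero: ½v² − GM/r = 0 ⇒ v_esc = √(2GM / r).
v_esc = √(2 · 4.084e+20 / 9.562e+07) m/s ≈ 2.923e+06 m/s = 2923 km/s.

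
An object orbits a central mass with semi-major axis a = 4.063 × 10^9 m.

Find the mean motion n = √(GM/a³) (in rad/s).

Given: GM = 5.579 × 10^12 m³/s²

n = √(GM / a³).
n = √(5.579e+12 / (4.063e+09)³) rad/s ≈ 9.12e-09 rad/s.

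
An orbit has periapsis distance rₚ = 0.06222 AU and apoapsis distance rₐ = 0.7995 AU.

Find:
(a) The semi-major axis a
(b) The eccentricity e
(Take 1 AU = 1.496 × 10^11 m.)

Convert to SI: rₚ = 0.06222 AU = 9.30811e+09 m; rₐ = 0.7995 AU = 1.19605e+11 m.
(a) a = (rₚ + rₐ) / 2 = (9.30811e+09 + 1.19605e+11) / 2 ≈ 6.446e+10 m = 0.4309 AU.
(b) e = (rₐ − rₚ) / (rₐ + rₚ) = (1.19605e+11 − 9.30811e+09) / (1.19605e+11 + 9.30811e+09) ≈ 0.8556.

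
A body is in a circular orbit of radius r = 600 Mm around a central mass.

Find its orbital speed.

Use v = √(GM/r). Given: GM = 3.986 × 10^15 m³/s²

Convert to SI: r = 600 Mm = 6e+08 m.
For a circular orbit, gravity supplies the centripetal force, so v = √(GM / r).
v = √(3.986e+15 / 6e+08) m/s ≈ 2577 m/s = 2.577 km/s.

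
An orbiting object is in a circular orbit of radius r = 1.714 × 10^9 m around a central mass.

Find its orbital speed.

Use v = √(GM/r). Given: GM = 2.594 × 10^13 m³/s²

For a circular orbit, gravity supplies the centripetal force, so v = √(GM / r).
v = √(2.594e+13 / 1.714e+09) m/s ≈ 123 m/s = 123 m/s.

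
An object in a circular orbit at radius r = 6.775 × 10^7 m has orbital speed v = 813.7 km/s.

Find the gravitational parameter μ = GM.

Convert to SI: v = 813.7 km/s = 813700 m/s.
For a circular orbit v² = GM/r, so GM = v² · r.
GM = (813700)² · 6.775e+07 m³/s² ≈ 4.486e+19 m³/s² = 4.486 × 10^19 m³/s².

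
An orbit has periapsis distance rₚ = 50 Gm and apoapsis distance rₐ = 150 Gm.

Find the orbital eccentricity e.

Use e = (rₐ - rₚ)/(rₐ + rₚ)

Convert to SI: rₚ = 50 Gm = 5e+10 m; rₐ = 150 Gm = 1.5e+11 m.
e = (rₐ − rₚ) / (rₐ + rₚ).
e = (1.5e+11 − 5e+10) / (1.5e+11 + 5e+10) = 1e+11 / 2e+11 ≈ 0.5.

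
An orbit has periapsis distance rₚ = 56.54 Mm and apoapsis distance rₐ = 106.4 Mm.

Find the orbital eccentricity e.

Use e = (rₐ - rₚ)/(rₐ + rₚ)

Convert to SI: rₚ = 56.54 Mm = 5.654e+07 m; rₐ = 106.4 Mm = 1.064e+08 m.
e = (rₐ − rₚ) / (rₐ + rₚ).
e = (1.064e+08 − 5.654e+07) / (1.064e+08 + 5.654e+07) = 4.986e+07 / 1.6294e+08 ≈ 0.306.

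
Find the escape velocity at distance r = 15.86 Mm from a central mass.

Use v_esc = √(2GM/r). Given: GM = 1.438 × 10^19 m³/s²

Convert to SI: r = 15.86 Mm = 1.586e+07 m.
Escape velocity comes from setting total energy to zero: ½v² − GM/r = 0 ⇒ v_esc = √(2GM / r).
v_esc = √(2 · 1.438e+19 / 1.586e+07) m/s ≈ 1.347e+06 m/s = 1347 km/s.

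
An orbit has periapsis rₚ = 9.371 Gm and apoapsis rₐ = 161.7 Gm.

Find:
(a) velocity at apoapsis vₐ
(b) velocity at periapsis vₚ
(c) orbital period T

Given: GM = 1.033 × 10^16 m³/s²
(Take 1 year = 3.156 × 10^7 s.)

Convert to SI: rₚ = 9.371 Gm = 9.371e+09 m; rₐ = 161.7 Gm = 1.617e+11 m.
(a) With a = (rₚ + rₐ)/2 = 8.55355e+10 m, vₐ = √(GM (2/rₐ − 1/a)) = √(1.033e+16 · (2/1.617e+11 − 1/8.55355e+10)) m/s ≈ 83.66 m/s
(b) With a = (rₚ + rₐ)/2 = 8.55355e+10 m, vₚ = √(GM (2/rₚ − 1/a)) = √(1.033e+16 · (2/9.371e+09 − 1/8.55355e+10)) m/s ≈ 1444 m/s
(c) With a = (rₚ + rₐ)/2 = 8.55355e+10 m, T = 2π √(a³/GM) = 2π √((8.55355e+10)³/1.033e+16) s ≈ 1.546e+09 s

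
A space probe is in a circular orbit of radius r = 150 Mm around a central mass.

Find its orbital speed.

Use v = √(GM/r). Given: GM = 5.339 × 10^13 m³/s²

Convert to SI: r = 150 Mm = 1.5e+08 m.
For a circular orbit, gravity supplies the centripetal force, so v = √(GM / r).
v = √(5.339e+13 / 1.5e+08) m/s ≈ 596.6 m/s = 596.6 m/s.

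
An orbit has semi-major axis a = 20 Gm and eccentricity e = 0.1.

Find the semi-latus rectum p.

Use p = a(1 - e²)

Convert to SI: a = 20 Gm = 2e+10 m.
p = a (1 − e²).
p = 2e+10 · (1 − (0.1)²) = 2e+10 · 0.99 ≈ 1.98e+10 m = 19.8 Gm.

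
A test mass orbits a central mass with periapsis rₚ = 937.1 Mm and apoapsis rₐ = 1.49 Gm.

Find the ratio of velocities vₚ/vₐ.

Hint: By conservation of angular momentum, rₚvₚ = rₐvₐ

Convert to SI: rₚ = 937.1 Mm = 9.371e+08 m; rₐ = 1.49 Gm = 1.49e+09 m.
Conservation of angular momentum gives rₚvₚ = rₐvₐ, so vₚ/vₐ = rₐ/rₚ.
vₚ/vₐ = 1.49e+09 / 9.371e+08 ≈ 1.59.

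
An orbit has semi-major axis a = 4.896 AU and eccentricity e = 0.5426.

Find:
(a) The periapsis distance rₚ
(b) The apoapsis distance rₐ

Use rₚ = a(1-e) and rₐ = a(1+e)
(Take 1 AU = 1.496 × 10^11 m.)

Convert to SI: a = 4.896 AU = 7.32442e+11 m.
(a) rₚ = a(1 − e) = 7.32442e+11 · (1 − 0.5426) = 7.32442e+11 · 0.4574 ≈ 3.35e+11 m = 2.239 AU.
(b) rₐ = a(1 + e) = 7.32442e+11 · (1 + 0.5426) = 7.32442e+11 · 1.5426 ≈ 1.13e+12 m = 7.553 AU.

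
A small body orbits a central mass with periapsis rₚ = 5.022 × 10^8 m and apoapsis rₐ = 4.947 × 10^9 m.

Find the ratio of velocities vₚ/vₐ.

Conservation of angular momentum gives rₚvₚ = rₐvₐ, so vₚ/vₐ = rₐ/rₚ.
vₚ/vₐ = 4.947e+09 / 5.022e+08 ≈ 9.851.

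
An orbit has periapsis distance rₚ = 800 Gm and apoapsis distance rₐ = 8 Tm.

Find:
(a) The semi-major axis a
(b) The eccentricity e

Convert to SI: rₚ = 800 Gm = 8e+11 m; rₐ = 8 Tm = 8e+12 m.
(a) a = (rₚ + rₐ) / 2 = (8e+11 + 8e+12) / 2 ≈ 4.4e+12 m = 4.4 Tm.
(b) e = (rₐ − rₚ) / (rₐ + rₚ) = (8e+12 − 8e+11) / (8e+12 + 8e+11) ≈ 0.8182.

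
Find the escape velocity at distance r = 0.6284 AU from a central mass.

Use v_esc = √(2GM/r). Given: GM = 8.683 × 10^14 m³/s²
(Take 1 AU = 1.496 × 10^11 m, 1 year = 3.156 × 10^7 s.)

Convert to SI: r = 0.6284 AU = 9.40086e+10 m.
Escape velocity comes from setting total energy to zero: ½v² − GM/r = 0 ⇒ v_esc = √(2GM / r).
v_esc = √(2 · 8.683e+14 / 9.40086e+10) m/s ≈ 135.9 m/s = 0.02867 AU/year.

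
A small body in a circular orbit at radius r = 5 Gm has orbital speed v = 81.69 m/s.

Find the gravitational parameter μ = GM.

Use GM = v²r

Convert to SI: r = 5 Gm = 5e+09 m.
For a circular orbit v² = GM/r, so GM = v² · r.
GM = (81.69)² · 5e+09 m³/s² ≈ 3.337e+13 m³/s² = 3.337 × 10^13 m³/s².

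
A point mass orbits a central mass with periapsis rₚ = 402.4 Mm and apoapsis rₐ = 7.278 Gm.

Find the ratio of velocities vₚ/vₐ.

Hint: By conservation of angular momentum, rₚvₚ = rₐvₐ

Convert to SI: rₚ = 402.4 Mm = 4.024e+08 m; rₐ = 7.278 Gm = 7.278e+09 m.
Conservation of angular momentum gives rₚvₚ = rₐvₐ, so vₚ/vₐ = rₐ/rₚ.
vₚ/vₐ = 7.278e+09 / 4.024e+08 ≈ 18.09.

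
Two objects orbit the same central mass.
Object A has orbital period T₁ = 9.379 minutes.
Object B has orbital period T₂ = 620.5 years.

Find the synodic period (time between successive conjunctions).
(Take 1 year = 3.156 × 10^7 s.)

Convert to SI: T₁ = 9.379 minutes = 562.74 s; T₂ = 620.5 years = 1.9583e+10 s.
T_syn = |T₁ · T₂ / (T₁ − T₂)|.
T_syn = |562.74 · 1.9583e+10 / (562.74 − 1.9583e+10)| s ≈ 562.7 s = 9.379 minutes.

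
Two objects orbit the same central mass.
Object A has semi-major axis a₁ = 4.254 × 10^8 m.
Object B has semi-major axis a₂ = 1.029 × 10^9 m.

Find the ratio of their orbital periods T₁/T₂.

From Kepler's third law, (T₁/T₂)² = (a₁/a₂)³, so T₁/T₂ = (a₁/a₂)^(3/2).
a₁/a₂ = 4.254e+08 / 1.029e+09 = 0.413411.
T₁/T₂ = (0.413411)^(3/2) ≈ 0.2658.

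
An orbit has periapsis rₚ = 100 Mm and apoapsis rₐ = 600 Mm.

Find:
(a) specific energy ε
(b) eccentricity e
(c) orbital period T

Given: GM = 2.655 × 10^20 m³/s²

Convert to SI: rₚ = 100 Mm = 1e+08 m; rₐ = 600 Mm = 6e+08 m.
(a) With a = (rₚ + rₐ)/2 = 3.5e+08 m, ε = −GM/(2a) = −2.655e+20/(2 · 3.5e+08) J/kg ≈ -3.793e+11 J/kg
(b) e = (rₐ − rₚ)/(rₐ + rₚ) = (6e+08 − 1e+08)/(6e+08 + 1e+08) ≈ 0.7143
(c) With a = (rₚ + rₐ)/2 = 3.5e+08 m, T = 2π √(a³/GM) = 2π √((3.5e+08)³/2.655e+20) s ≈ 2525 s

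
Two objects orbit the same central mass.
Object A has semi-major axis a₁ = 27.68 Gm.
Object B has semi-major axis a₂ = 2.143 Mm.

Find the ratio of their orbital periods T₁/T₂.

Convert to SI: a₁ = 27.68 Gm = 2.768e+10 m; a₂ = 2.143 Mm = 2.143e+06 m.
From Kepler's third law, (T₁/T₂)² = (a₁/a₂)³, so T₁/T₂ = (a₁/a₂)^(3/2).
a₁/a₂ = 2.768e+10 / 2.143e+06 = 12916.5.
T₁/T₂ = (12916.5)^(3/2) ≈ 1.468e+06.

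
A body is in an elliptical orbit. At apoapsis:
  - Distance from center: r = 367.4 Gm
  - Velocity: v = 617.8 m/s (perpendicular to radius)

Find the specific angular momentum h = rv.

Convert to SI: r = 367.4 Gm = 3.674e+11 m.
With v perpendicular to r, h = r · v.
h = 3.674e+11 · 617.8 m²/s ≈ 2.27e+14 m²/s.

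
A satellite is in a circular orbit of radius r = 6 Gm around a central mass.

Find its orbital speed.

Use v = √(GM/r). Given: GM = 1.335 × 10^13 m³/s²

Convert to SI: r = 6 Gm = 6e+09 m.
For a circular orbit, gravity supplies the centripetal force, so v = √(GM / r).
v = √(1.335e+13 / 6e+09) m/s ≈ 47.17 m/s = 47.17 m/s.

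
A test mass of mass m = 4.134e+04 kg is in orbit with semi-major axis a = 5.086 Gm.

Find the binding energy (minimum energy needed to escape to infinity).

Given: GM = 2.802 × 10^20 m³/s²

Convert to SI: a = 5.086 Gm = 5.086e+09 m.
Total orbital energy is E = −GMm/(2a); binding energy is E_bind = −E = GMm/(2a).
E_bind = 2.802e+20 · 4.134e+04 / (2 · 5.086e+09) J ≈ 1.139e+15 J = 1.139 PJ.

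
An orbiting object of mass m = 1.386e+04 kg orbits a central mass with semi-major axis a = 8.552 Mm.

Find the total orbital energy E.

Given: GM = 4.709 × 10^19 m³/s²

Convert to SI: a = 8.552 Mm = 8.552e+06 m.
E = −GMm / (2a).
E = −4.709e+19 · 1.386e+04 / (2 · 8.552e+06) J ≈ -3.816e+16 J = -38.16 PJ.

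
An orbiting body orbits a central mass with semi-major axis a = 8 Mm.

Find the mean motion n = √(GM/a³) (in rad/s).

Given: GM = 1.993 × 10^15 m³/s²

Convert to SI: a = 8 Mm = 8e+06 m.
n = √(GM / a³).
n = √(1.993e+15 / (8e+06)³) rad/s ≈ 0.001973 rad/s.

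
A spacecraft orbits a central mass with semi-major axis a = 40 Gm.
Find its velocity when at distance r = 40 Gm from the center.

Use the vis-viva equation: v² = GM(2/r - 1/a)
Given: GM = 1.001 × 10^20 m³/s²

Convert to SI: a = 40 Gm = 4e+10 m; r = 40 Gm = 4e+10 m.
Vis-viva: v = √(GM · (2/r − 1/a)).
2/r − 1/a = 2/4e+10 − 1/4e+10 = 2.5e-11 m⁻¹.
v = √(1.001e+20 · 2.5e-11) m/s ≈ 5.002e+04 m/s = 50.02 km/s.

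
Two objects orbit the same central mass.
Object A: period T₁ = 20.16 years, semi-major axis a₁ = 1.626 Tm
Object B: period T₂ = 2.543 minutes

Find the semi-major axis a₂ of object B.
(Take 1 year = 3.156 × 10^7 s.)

Convert to SI: T₁ = 20.16 years = 6.3625e+08 s; a₁ = 1.626 Tm = 1.626e+12 m; T₂ = 2.543 minutes = 152.58 s.
Kepler's third law: (T₁/T₂)² = (a₁/a₂)³ ⇒ a₂ = a₁ · (T₂/T₁)^(2/3).
T₂/T₁ = 152.58 / 6.3625e+08 = 2.39812e-07.
a₂ = 1.626e+12 · (2.39812e-07)^(2/3) m ≈ 6.276e+07 m = 62.76 Mm.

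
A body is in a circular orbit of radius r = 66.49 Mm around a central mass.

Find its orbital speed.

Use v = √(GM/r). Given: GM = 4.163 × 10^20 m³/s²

Convert to SI: r = 66.49 Mm = 6.649e+07 m.
For a circular orbit, gravity supplies the centripetal force, so v = √(GM / r).
v = √(4.163e+20 / 6.649e+07) m/s ≈ 2.502e+06 m/s = 2502 km/s.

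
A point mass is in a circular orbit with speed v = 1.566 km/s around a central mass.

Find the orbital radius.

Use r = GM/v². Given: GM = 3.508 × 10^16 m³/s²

Convert to SI: v = 1.566 km/s = 1566 m/s.
For a circular orbit, v² = GM / r, so r = GM / v².
r = 3.508e+16 / (1566)² m ≈ 1.43e+10 m = 14.3 Gm.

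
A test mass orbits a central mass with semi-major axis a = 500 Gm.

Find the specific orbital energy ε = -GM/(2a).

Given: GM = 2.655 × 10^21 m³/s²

Convert to SI: a = 500 Gm = 5e+11 m.
ε = −GM / (2a).
ε = −2.655e+21 / (2 · 5e+11) J/kg ≈ -2.655e+09 J/kg = -2.655 GJ/kg.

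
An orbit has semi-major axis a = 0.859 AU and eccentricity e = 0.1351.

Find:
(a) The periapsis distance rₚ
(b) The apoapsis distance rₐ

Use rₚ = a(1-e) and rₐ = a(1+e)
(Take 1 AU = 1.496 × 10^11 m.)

Convert to SI: a = 0.859 AU = 1.28506e+11 m.
(a) rₚ = a(1 − e) = 1.28506e+11 · (1 − 0.1351) = 1.28506e+11 · 0.8649 ≈ 1.111e+11 m = 0.7429 AU.
(b) rₐ = a(1 + e) = 1.28506e+11 · (1 + 0.1351) = 1.28506e+11 · 1.1351 ≈ 1.459e+11 m = 0.9751 AU.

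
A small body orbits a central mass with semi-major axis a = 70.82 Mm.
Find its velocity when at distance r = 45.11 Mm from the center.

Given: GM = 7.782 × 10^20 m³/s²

Convert to SI: a = 70.82 Mm = 7.082e+07 m; r = 45.11 Mm = 4.511e+07 m.
Vis-viva: v = √(GM · (2/r − 1/a)).
2/r − 1/a = 2/4.511e+07 − 1/7.082e+07 = 3.02158e-08 m⁻¹.
v = √(7.782e+20 · 3.02158e-08) m/s ≈ 4.849e+06 m/s = 4849 km/s.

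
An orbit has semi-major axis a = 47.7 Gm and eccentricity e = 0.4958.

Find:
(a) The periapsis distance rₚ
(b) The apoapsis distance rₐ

Convert to SI: a = 47.7 Gm = 4.77e+10 m.
(a) rₚ = a(1 − e) = 4.77e+10 · (1 − 0.4958) = 4.77e+10 · 0.5042 ≈ 2.405e+10 m = 24.05 Gm.
(b) rₐ = a(1 + e) = 4.77e+10 · (1 + 0.4958) = 4.77e+10 · 1.4958 ≈ 7.135e+10 m = 71.35 Gm.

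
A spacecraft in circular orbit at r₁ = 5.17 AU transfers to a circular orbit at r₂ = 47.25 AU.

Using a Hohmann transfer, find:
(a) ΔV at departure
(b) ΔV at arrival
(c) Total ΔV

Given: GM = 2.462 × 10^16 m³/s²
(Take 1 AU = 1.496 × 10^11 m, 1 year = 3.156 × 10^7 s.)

Convert to SI: r₁ = 5.17 AU = 7.73432e+11 m; r₂ = 47.25 AU = 7.0686e+12 m.
Transfer semi-major axis: a_t = (r₁ + r₂)/2 = (7.73432e+11 + 7.0686e+12)/2 = 3.92102e+12 m.
Circular speeds: v₁ = √(GM/r₁) = 178.416 m/s, v₂ = √(GM/r₂) = 59.017 m/s.
Transfer speeds (vis-viva v² = GM(2/r − 1/a_t)): v₁ᵗ = 239.552 m/s, v₂ᵗ = 26.2113 m/s.
(a) ΔV₁ = |v₁ᵗ − v₁| ≈ 61.14 m/s = 0.0129 AU/year.
(b) ΔV₂ = |v₂ − v₂ᵗ| ≈ 32.81 m/s = 0.006921 AU/year.
(c) ΔV_total = ΔV₁ + ΔV₂ ≈ 93.94 m/s = 0.01982 AU/year.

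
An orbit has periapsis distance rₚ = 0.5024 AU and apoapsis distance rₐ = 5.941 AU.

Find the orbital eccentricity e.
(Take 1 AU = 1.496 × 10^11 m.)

Convert to SI: rₚ = 0.5024 AU = 7.5159e+10 m; rₐ = 5.941 AU = 8.88774e+11 m.
e = (rₐ − rₚ) / (rₐ + rₚ).
e = (8.88774e+11 − 7.5159e+10) / (8.88774e+11 + 7.5159e+10) = 8.13615e+11 / 9.63933e+11 ≈ 0.8441.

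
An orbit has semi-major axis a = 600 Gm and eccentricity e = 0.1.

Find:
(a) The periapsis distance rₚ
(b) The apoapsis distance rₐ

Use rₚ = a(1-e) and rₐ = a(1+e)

Convert to SI: a = 600 Gm = 6e+11 m.
(a) rₚ = a(1 − e) = 6e+11 · (1 − 0.1) = 6e+11 · 0.9 ≈ 5.4e+11 m = 540 Gm.
(b) rₐ = a(1 + e) = 6e+11 · (1 + 0.1) = 6e+11 · 1.1 ≈ 6.6e+11 m = 660 Gm.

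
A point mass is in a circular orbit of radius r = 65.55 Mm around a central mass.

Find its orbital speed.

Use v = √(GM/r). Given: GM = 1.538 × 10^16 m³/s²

Convert to SI: r = 65.55 Mm = 6.555e+07 m.
For a circular orbit, gravity supplies the centripetal force, so v = √(GM / r).
v = √(1.538e+16 / 6.555e+07) m/s ≈ 1.532e+04 m/s = 15.32 km/s.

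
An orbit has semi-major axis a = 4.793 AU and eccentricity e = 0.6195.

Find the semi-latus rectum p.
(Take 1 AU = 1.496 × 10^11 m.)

Convert to SI: a = 4.793 AU = 7.17033e+11 m.
p = a (1 − e²).
p = 7.17033e+11 · (1 − (0.6195)²) = 7.17033e+11 · 0.61622 ≈ 4.418e+11 m = 2.954 AU.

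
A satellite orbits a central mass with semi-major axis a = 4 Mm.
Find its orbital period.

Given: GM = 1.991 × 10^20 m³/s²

Convert to SI: a = 4 Mm = 4e+06 m.
Kepler's third law: T = 2π √(a³ / GM).
Substituting a = 4e+06 m and GM = 1.991e+20 m³/s²:
T = 2π √((4e+06)³ / 1.991e+20) s
T ≈ 3.562 s = 3.562 seconds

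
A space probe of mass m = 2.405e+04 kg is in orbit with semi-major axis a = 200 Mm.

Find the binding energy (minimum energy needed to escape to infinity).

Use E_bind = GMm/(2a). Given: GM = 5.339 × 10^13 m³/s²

Convert to SI: a = 200 Mm = 2e+08 m.
Total orbital energy is E = −GMm/(2a); binding energy is E_bind = −E = GMm/(2a).
E_bind = 5.339e+13 · 2.405e+04 / (2 · 2e+08) J ≈ 3.21e+09 J = 3.21 GJ.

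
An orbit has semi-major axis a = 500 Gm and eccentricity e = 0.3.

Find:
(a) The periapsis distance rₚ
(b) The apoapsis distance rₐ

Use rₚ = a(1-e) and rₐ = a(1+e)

Convert to SI: a = 500 Gm = 5e+11 m.
(a) rₚ = a(1 − e) = 5e+11 · (1 − 0.3) = 5e+11 · 0.7 ≈ 3.5e+11 m = 350 Gm.
(b) rₐ = a(1 + e) = 5e+11 · (1 + 0.3) = 5e+11 · 1.3 ≈ 6.5e+11 m = 650 Gm.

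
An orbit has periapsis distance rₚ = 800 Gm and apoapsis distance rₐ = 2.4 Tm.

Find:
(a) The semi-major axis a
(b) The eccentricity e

Convert to SI: rₚ = 800 Gm = 8e+11 m; rₐ = 2.4 Tm = 2.4e+12 m.
(a) a = (rₚ + rₐ) / 2 = (8e+11 + 2.4e+12) / 2 ≈ 1.6e+12 m = 1.6 Tm.
(b) e = (rₐ − rₚ) / (rₐ + rₚ) = (2.4e+12 − 8e+11) / (2.4e+12 + 8e+11) ≈ 0.5.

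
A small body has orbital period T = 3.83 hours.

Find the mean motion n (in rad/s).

Convert to SI: T = 3.83 hours = 13788 s.
n = 2π / T.
n = 2π / 13788 s ≈ 0.0004557 rad/s.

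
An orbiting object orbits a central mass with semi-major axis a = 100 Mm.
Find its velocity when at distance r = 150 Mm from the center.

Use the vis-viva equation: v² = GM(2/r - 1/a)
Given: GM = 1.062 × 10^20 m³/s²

Convert to SI: a = 100 Mm = 1e+08 m; r = 150 Mm = 1.5e+08 m.
Vis-viva: v = √(GM · (2/r − 1/a)).
2/r − 1/a = 2/1.5e+08 − 1/1e+08 = 3.33333e-09 m⁻¹.
v = √(1.062e+20 · 3.33333e-09) m/s ≈ 5.95e+05 m/s = 595 km/s.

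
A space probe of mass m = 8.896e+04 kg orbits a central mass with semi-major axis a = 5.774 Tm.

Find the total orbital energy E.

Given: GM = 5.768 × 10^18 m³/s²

Convert to SI: a = 5.774 Tm = 5.774e+12 m.
E = −GMm / (2a).
E = −5.768e+18 · 8.896e+04 / (2 · 5.774e+12) J ≈ -4.443e+10 J = -44.43 GJ.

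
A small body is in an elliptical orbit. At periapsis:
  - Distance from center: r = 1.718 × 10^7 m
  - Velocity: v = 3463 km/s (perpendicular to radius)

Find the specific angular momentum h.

Convert to SI: v = 3463 km/s = 3.463e+06 m/s.
With v perpendicular to r, h = r · v.
h = 1.718e+07 · 3.463e+06 m²/s ≈ 5.949e+13 m²/s.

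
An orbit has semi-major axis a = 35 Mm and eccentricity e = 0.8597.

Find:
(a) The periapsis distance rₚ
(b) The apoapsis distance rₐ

Convert to SI: a = 35 Mm = 3.5e+07 m.
(a) rₚ = a(1 − e) = 3.5e+07 · (1 − 0.8597) = 3.5e+07 · 0.1403 ≈ 4.91e+06 m = 4.91 Mm.
(b) rₐ = a(1 + e) = 3.5e+07 · (1 + 0.8597) = 3.5e+07 · 1.8597 ≈ 6.509e+07 m = 65.09 Mm.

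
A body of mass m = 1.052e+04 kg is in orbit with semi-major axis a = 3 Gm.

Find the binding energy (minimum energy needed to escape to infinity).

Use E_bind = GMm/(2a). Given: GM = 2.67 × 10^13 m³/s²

Convert to SI: a = 3 Gm = 3e+09 m.
Total orbital energy is E = −GMm/(2a); binding energy is E_bind = −E = GMm/(2a).
E_bind = 2.67e+13 · 1.052e+04 / (2 · 3e+09) J ≈ 4.681e+07 J = 46.81 MJ.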